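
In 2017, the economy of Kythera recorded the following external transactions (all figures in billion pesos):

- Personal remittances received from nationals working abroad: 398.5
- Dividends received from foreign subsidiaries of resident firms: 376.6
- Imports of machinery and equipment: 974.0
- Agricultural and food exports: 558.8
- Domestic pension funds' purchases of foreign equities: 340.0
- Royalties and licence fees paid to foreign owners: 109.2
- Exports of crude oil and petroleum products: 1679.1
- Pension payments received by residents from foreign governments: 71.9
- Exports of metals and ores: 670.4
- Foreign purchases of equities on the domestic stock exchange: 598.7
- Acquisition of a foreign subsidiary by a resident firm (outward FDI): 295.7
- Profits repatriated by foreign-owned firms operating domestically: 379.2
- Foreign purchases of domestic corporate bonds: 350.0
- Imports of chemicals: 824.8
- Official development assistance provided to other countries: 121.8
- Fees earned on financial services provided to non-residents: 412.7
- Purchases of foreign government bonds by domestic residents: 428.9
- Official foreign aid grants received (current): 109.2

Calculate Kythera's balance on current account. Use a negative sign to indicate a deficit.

Goods: -824.8 + 1679.1 + 670.4 - 974.0 + 558.8 = 1109.5
Services: -109.2 + 412.7 = 303.5
Primary income: 376.6 - 379.2 = -2.6
Secondary income: 398.5 - 121.8 + 109.2 + 71.9 = 457.8
Current account = 1109.5 + 303.5 + (-2.6) + 457.8 = 1868.2
(Excluded from the current account — financial account: domestic pension funds' purchases of foreign equities 340.0, foreign purchases of equities on the domestic stock exchange 598.7, acquisition of a foreign subsidiary by a resident firm (outward FDI) 295.7, foreign purchases of domestic corporate bonds 350.0, purchases of foreign government bonds by domestic residents 428.9.)

1868.2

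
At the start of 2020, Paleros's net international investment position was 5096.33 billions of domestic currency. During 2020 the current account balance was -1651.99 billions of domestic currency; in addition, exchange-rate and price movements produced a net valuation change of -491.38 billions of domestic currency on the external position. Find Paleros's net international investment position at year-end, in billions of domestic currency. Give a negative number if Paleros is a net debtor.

Change in NIIP = current account + net valuation change = -1651.99 + (-491.38) = -2143.37
End-of-year NIIP = 5096.33 + (-2143.37) = 2952.96

2952.96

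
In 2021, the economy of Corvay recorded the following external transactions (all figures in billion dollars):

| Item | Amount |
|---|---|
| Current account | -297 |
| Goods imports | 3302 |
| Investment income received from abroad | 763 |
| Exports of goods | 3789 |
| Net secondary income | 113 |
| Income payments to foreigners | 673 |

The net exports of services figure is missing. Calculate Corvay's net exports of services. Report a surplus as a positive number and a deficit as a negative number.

Current account = goods balance + services balance + net primary income + net secondary income
Sum of the known components = 690
Net exports of services = CA - (known components) = -297 - 690 = -987

-987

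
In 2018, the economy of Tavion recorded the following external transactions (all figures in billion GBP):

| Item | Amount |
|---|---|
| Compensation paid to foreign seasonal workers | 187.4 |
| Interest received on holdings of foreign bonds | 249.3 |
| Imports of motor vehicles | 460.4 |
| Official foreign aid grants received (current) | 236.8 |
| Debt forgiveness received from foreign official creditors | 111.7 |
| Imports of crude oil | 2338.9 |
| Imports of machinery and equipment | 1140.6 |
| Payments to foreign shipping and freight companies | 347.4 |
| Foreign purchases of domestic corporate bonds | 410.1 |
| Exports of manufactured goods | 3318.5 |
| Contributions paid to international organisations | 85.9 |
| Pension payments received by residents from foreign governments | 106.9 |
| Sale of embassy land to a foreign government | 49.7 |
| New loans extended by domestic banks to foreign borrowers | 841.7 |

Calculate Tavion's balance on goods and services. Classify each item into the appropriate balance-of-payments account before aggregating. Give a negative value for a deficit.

Goods: -460.4 + 3318.5 - 2338.9 - 1140.6 = -621.4
Services: -347.4
Trade balance = -621.4 + (-347.4) = -968.8
(Excluded from the trade balance — primary income: compensation paid to foreign seasonal workers 187.4, interest received on holdings of foreign bonds 249.3; secondary income: official foreign aid grants received (current) 236.8, contributions paid to international organisations 85.9, pension payments received by residents from foreign governments 106.9; capital account: debt forgiveness received from foreign official creditors 111.7, sale of embassy land to a foreign government 49.7; financial account: foreign purchases of domestic corporate bonds 410.1, new loans extended by domestic banks to foreign borrowers 841.7.)

-968.8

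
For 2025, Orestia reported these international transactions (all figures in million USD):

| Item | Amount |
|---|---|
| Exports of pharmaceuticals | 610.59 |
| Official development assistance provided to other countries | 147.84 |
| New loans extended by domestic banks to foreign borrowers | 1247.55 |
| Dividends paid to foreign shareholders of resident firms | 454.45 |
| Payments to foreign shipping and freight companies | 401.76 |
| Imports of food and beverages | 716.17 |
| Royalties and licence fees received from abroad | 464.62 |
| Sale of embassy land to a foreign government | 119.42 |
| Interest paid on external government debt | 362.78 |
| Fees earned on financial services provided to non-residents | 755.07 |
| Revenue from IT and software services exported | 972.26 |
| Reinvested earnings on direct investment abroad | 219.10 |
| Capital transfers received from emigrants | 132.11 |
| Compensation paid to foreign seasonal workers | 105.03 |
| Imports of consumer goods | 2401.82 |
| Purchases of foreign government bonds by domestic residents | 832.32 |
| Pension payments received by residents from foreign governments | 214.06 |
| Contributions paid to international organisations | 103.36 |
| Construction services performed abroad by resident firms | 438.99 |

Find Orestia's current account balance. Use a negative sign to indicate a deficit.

Goods: -2401.82 - 716.17 + 610.59 = -2507.40
Services: 755.07 + 464.62 + 972.26 - 401.76 + 438.99 = 2229.18
Primary income: -454.45 - 362.78 + 219.10 - 105.03 = -703.16
Secondary income: 214.06 - 103.36 - 147.84 = -37.14
Current account = (-2507.40) + 2229.18 + (-703.16) + (-37.14) = -1018.52
(Excluded from the current account — financial account: new loans extended by domestic banks to foreign borrowers 1247.55, purchases of foreign government bonds by domestic residents 832.32; capital account: sale of embassy land to a foreign government 119.42, capital transfers received from emigrants 132.11.)

-1018.52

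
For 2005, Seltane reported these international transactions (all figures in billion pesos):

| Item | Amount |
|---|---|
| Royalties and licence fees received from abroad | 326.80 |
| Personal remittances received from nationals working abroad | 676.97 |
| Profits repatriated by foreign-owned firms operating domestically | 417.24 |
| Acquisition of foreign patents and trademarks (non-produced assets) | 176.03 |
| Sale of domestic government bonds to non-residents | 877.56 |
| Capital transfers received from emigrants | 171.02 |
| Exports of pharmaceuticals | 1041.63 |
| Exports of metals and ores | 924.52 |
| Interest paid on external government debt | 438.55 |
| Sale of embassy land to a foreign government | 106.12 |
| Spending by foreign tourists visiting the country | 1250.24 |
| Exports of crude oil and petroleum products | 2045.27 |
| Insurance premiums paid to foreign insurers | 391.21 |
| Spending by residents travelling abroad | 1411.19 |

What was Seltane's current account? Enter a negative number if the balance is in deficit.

Goods: 2045.27 + 924.52 + 1041.63 = 4011.42
Services: -1411.19 + 1250.24 + 326.80 - 391.21 = -225.36
Primary income: -417.24 - 438.55 = -855.79
Secondary income: 676.97
Current account = 4011.42 + (-225.36) + (-855.79) + 676.97 = 3607.24
(Excluded from the current account — capital account: acquisition of foreign patents and trademarks (non-produced assets) 176.03, capital transfers received from emigrants 171.02, sale of embassy land to a foreign government 106.12; financial account: sale of domestic government bonds to non-residents 877.56.)

3607.24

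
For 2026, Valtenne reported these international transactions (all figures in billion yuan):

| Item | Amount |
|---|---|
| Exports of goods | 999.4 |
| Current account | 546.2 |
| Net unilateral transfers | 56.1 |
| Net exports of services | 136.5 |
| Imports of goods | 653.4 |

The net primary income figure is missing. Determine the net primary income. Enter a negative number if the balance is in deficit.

7.6

Current account = goods balance + services balance + net primary income + net secondary income
Sum of the known components = 538.6
Net primary income = CA - (known components) = 546.2 - 538.6 = 7.6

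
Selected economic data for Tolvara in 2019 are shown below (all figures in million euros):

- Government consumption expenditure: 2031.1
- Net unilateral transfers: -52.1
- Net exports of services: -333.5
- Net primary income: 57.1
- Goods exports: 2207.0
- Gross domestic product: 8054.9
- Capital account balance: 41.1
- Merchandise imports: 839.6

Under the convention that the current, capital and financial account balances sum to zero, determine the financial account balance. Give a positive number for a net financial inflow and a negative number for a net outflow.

Goods balance = 2207.0 - 839.6 = 1367.4
Services balance = -333.5
Trade balance (goods + services) = 1367.4 + (-333.5) = 1033.9
Net primary income = 57.1
Net secondary income = -52.1
Current account = 1033.9 + 57.1 + (-52.1) = 1038.9
Financial account = -(1038.9 + 41.1) = -1080.0

-1080.0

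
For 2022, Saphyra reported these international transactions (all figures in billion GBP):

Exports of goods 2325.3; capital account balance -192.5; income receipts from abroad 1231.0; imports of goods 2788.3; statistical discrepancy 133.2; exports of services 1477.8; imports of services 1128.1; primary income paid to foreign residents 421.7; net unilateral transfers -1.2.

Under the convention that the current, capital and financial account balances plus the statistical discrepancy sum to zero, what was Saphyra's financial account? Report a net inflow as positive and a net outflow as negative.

Goods balance = 2325.3 - 2788.3 = -463.0
Services balance = 1477.8 - 1128.1 = 349.7
Trade balance (goods + services) = -463.0 + 349.7 = -113.3
Net primary income = 1231.0 - 421.7 = 809.3
Net secondary income = -1.2
Current account = -113.3 + 809.3 + (-1.2) = 694.8
Financial account = -(694.8 + (-192.5) + 133.2) = -635.5

-635.5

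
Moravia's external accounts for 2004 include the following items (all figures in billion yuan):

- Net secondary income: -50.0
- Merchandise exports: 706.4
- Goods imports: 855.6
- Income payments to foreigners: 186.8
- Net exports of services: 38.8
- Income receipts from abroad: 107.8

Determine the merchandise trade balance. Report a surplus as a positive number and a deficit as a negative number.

Goods balance = 706.4 - 855.6 = -149.2

-149.2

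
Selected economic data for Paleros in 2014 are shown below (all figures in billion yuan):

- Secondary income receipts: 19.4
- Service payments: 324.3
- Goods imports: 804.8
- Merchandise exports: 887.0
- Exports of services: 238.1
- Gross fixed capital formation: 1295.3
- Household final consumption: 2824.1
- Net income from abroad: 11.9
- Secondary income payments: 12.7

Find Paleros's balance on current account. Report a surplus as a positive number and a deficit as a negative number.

14.6

Goods balance = 887.0 - 804.8 = 82.2
Services balance = 238.1 - 324.3 = -86.2
Trade balance (goods + services) = 82.2 + (-86.2) = -4.0
Net primary income = 11.9
Net secondary income = 19.4 - 12.7 = 6.7
Current account = -4.0 + 11.9 + 6.7 = 14.6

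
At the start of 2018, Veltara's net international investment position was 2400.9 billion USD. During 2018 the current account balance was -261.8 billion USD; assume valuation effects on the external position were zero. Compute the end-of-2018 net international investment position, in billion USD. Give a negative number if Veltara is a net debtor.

With no valuation effects, change in NIIP = current account = -261.8
End-of-year NIIP = 2400.9 + (-261.8) = 2139.1

2139.1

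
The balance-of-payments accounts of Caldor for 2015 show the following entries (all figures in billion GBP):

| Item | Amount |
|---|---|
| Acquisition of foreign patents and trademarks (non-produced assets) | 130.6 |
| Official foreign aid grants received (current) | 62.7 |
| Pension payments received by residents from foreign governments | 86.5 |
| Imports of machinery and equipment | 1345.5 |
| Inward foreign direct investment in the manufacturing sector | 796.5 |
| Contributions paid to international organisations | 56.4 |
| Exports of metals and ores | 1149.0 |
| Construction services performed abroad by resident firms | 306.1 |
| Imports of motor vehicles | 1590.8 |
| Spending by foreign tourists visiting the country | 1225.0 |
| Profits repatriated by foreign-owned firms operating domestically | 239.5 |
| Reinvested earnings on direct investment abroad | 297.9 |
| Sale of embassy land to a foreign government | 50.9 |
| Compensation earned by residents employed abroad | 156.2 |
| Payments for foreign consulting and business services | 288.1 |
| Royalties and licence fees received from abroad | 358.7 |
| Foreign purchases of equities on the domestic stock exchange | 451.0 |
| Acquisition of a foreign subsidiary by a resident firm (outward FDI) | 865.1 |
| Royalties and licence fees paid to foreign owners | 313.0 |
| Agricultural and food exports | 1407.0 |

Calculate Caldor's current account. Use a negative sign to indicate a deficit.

Goods: 1407.0 - 1590.8 + 1149.0 - 1345.5 = -380.3
Services: -288.1 + 1225.0 + 306.1 - 313.0 + 358.7 = 1288.7
Primary income: 297.9 + 156.2 - 239.5 = 214.6
Secondary income: -56.4 + 62.7 + 86.5 = 92.8
Current account = (-380.3) + 1288.7 + 214.6 + 92.8 = 1215.8
(Excluded from the current account — capital account: acquisition of foreign patents and trademarks (non-produced assets) 130.6, sale of embassy land to a foreign government 50.9; financial account: inward foreign direct investment in the manufacturing sector 796.5, foreign purchases of equities on the domestic stock exchange 451.0, acquisition of a foreign subsidiary by a resident firm (outward FDI) 865.1.)

1215.8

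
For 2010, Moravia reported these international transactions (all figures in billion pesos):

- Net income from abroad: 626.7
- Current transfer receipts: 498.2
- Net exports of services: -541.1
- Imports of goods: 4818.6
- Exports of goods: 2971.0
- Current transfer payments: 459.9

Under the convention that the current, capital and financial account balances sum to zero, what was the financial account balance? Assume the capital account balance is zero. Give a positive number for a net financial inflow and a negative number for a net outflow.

1723.7

Goods balance = 2971.0 - 4818.6 = -1847.6
Services balance = -541.1
Trade balance (goods + services) = -1847.6 + (-541.1) = -2388.7
Net primary income = 626.7
Net secondary income = 498.2 - 459.9 = 38.3
Current account = -2388.7 + 626.7 + 38.3 = -1723.7
Financial account = -(-1723.7) = 1723.7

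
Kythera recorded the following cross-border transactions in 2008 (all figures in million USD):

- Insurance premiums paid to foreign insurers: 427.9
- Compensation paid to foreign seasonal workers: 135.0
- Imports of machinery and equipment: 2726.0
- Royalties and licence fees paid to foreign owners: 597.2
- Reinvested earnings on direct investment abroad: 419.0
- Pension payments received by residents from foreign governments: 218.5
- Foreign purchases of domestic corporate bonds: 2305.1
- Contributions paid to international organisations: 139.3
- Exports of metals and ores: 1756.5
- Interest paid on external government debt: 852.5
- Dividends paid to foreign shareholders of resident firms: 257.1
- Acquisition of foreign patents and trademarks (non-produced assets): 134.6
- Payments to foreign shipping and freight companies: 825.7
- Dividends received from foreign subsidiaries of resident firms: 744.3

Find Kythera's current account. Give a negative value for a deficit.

-2822.4

Goods: 1756.5 - 2726.0 = -969.5
Services: -825.7 - 597.2 - 427.9 = -1850.8
Primary income: -852.5 + 744.3 - 257.1 - 135.0 + 419.0 = -81.3
Secondary income: 218.5 - 139.3 = 79.2
Current account = (-969.5) + (-1850.8) + (-81.3) + 79.2 = -2822.4
(Excluded from the current account — financial account: foreign purchases of domestic corporate bonds 2305.1; capital account: acquisition of foreign patents and trademarks (non-produced assets) 134.6.)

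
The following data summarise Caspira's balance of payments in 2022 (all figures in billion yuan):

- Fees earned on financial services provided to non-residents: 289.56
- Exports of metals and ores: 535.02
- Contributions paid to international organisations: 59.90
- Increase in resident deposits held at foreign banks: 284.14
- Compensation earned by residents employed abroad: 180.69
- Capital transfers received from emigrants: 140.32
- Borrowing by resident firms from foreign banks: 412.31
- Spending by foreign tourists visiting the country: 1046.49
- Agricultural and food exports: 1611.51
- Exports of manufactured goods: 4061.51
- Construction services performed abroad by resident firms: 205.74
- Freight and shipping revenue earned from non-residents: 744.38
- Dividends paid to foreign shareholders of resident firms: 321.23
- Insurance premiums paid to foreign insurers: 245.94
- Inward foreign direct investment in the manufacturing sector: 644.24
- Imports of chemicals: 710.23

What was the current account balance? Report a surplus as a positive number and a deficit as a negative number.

7337.60

Goods: 4061.51 - 710.23 + 535.02 + 1611.51 = 5497.81
Services: 1046.49 - 245.94 + 744.38 + 289.56 + 205.74 = 2040.23
Primary income: -321.23 + 180.69 = -140.54
Secondary income: -59.90
Current account = 5497.81 + 2040.23 + (-140.54) + (-59.90) = 7337.60
(Excluded from the current account — financial account: increase in resident deposits held at foreign banks 284.14, borrowing by resident firms from foreign banks 412.31, inward foreign direct investment in the manufacturing sector 644.24; capital account: capital transfers received from emigrants 140.32.)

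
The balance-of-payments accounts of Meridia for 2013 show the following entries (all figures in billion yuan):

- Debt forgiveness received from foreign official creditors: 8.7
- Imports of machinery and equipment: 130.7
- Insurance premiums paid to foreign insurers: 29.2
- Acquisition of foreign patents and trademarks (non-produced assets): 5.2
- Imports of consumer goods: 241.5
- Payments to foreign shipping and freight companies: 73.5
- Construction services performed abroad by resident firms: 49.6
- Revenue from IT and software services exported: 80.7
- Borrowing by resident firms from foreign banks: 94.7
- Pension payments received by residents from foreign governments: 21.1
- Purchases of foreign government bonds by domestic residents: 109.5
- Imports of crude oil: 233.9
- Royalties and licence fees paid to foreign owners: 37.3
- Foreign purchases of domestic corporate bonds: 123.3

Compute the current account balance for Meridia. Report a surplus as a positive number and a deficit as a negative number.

Goods: -130.7 - 241.5 - 233.9 = -606.1
Services: 80.7 + 49.6 - 73.5 - 37.3 - 29.2 = -9.7
Secondary income: 21.1
Current account = (-606.1) + (-9.7) + 21.1 = -594.7
(Excluded from the current account — capital account: debt forgiveness received from foreign official creditors 8.7, acquisition of foreign patents and trademarks (non-produced assets) 5.2; financial account: borrowing by resident firms from foreign banks 94.7, purchases of foreign government bonds by domestic residents 109.5, foreign purchases of domestic corporate bonds 123.3.)

-594.7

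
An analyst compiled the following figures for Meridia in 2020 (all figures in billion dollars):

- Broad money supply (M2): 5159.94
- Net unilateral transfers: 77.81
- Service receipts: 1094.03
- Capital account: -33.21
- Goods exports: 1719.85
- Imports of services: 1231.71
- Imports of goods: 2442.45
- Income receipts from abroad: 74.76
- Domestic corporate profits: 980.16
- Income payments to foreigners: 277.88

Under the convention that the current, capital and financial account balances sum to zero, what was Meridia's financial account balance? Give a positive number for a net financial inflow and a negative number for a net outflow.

Goods balance = 1719.85 - 2442.45 = -722.60
Services balance = 1094.03 - 1231.71 = -137.68
Trade balance (goods + services) = -722.60 + (-137.68) = -860.28
Net primary income = 74.76 - 277.88 = -203.12
Net secondary income = 77.81
Current account = -860.28 + (-203.12) + 77.81 = -985.59
Financial account = -(-985.59 + (-33.21)) = 1018.80

1018.80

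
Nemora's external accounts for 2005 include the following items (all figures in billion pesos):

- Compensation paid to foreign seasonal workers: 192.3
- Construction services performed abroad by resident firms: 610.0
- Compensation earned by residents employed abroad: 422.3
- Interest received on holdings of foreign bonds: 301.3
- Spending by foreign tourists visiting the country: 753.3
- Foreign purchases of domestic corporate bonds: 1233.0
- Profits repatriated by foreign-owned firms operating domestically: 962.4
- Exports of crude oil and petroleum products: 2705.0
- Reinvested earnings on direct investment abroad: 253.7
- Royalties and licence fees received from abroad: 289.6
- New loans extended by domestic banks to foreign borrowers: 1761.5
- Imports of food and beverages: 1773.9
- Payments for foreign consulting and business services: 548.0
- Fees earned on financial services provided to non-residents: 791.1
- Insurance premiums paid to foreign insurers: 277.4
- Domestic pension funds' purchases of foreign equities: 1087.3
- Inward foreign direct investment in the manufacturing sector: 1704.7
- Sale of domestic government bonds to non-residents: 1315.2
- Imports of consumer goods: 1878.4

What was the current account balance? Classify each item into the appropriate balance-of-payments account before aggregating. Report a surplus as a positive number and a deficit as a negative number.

493.9

Goods: -1773.9 + 2705.0 - 1878.4 = -947.3
Services: 610.0 + 289.6 - 277.4 - 548.0 + 791.1 + 753.3 = 1618.6
Primary income: 422.3 + 301.3 - 192.3 + 253.7 - 962.4 = -177.4
Current account = (-947.3) + 1618.6 + (-177.4) = 493.9
(Excluded from the current account — financial account: foreign purchases of domestic corporate bonds 1233.0, new loans extended by domestic banks to foreign borrowers 1761.5, domestic pension funds' purchases of foreign equities 1087.3, inward foreign direct investment in the manufacturing sector 1704.7, sale of domestic government bonds to non-residents 1315.2.)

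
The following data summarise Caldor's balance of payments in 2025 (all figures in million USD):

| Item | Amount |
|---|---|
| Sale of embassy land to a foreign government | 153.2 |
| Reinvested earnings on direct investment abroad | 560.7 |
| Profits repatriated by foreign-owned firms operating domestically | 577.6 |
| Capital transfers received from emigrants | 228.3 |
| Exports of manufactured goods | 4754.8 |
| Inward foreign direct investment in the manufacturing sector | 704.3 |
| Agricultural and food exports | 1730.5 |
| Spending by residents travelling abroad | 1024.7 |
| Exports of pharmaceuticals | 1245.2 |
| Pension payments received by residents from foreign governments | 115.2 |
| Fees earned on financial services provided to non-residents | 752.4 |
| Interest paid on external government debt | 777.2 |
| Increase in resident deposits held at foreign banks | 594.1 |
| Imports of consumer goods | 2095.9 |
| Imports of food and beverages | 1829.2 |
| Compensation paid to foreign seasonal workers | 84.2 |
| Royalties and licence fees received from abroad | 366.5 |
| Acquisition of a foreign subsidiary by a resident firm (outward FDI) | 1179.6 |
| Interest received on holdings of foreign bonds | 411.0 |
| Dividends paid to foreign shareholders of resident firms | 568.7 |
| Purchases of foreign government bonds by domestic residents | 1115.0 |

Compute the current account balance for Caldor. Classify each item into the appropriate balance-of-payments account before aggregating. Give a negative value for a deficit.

Goods: 4754.8 + 1730.5 - 2095.9 + 1245.2 - 1829.2 = 3805.4
Services: 366.5 - 1024.7 + 752.4 = 94.2
Primary income: 411.0 - 84.2 - 777.2 - 577.6 - 568.7 + 560.7 = -1036.0
Secondary income: 115.2
Current account = 3805.4 + 94.2 + (-1036.0) + 115.2 = 2978.8
(Excluded from the current account — capital account: sale of embassy land to a foreign government 153.2, capital transfers received from emigrants 228.3; financial account: inward foreign direct investment in the manufacturing sector 704.3, increase in resident deposits held at foreign banks 594.1, acquisition of a foreign subsidiary by a resident firm (outward FDI) 1179.6, purchases of foreign government bonds by domestic residents 1115.0.)

2978.8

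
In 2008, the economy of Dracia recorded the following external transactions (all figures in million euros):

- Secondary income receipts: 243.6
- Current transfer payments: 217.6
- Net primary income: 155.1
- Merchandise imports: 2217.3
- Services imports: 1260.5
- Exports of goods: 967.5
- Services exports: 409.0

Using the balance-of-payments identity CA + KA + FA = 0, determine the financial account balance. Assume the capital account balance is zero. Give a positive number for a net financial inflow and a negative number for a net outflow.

1920.2

Goods balance = 967.5 - 2217.3 = -1249.8
Services balance = 409.0 - 1260.5 = -851.5
Trade balance (goods + services) = -1249.8 + (-851.5) = -2101.3
Net primary income = 155.1
Net secondary income = 243.6 - 217.6 = 26.0
Current account = -2101.3 + 155.1 + 26.0 = -1920.2
Financial account = -(-1920.2) = 1920.2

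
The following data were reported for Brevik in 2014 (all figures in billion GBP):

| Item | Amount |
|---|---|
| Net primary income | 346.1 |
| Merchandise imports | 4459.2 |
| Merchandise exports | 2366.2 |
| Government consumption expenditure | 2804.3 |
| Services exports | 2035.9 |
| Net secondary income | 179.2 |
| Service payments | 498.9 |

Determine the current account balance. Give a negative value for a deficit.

Goods balance = 2366.2 - 4459.2 = -2093.0
Services balance = 2035.9 - 498.9 = 1537.0
Trade balance (goods + services) = -2093.0 + 1537.0 = -556.0
Net primary income = 346.1
Net secondary income = 179.2
Current account = -556.0 + 346.1 + 179.2 = -30.7

-30.7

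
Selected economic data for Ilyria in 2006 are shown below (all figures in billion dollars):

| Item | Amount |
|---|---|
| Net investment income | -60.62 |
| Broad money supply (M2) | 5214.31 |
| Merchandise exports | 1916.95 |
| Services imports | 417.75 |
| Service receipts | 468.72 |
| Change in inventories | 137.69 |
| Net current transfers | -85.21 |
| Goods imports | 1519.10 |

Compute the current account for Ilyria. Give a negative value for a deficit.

302.99

Goods balance = 1916.95 - 1519.10 = 397.85
Services balance = 468.72 - 417.75 = 50.97
Trade balance (goods + services) = 397.85 + 50.97 = 448.82
Net primary income = -60.62
Net secondary income = -85.21
Current account = 448.82 + (-60.62) + (-85.21) = 302.99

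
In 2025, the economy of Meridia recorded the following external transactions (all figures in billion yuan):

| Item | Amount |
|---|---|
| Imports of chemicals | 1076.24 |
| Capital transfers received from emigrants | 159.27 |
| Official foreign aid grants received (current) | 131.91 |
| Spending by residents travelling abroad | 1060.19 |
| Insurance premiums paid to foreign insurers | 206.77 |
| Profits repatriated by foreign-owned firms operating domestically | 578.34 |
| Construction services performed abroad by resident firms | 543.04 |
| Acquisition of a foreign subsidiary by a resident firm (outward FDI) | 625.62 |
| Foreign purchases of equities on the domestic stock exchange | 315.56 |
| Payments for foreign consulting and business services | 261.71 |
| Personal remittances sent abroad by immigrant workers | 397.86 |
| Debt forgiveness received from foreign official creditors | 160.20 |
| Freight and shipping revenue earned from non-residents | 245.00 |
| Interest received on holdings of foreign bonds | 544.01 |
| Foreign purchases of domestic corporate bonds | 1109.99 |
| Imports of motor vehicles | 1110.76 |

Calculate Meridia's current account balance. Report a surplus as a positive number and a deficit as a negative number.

Goods: -1076.24 - 1110.76 = -2187.00
Services: 543.04 - 206.77 - 1060.19 + 245.00 - 261.71 = -740.63
Primary income: -578.34 + 544.01 = -34.33
Secondary income: 131.91 - 397.86 = -265.95
Current account = (-2187.00) + (-740.63) + (-34.33) + (-265.95) = -3227.91
(Excluded from the current account — capital account: capital transfers received from emigrants 159.27, debt forgiveness received from foreign official creditors 160.20; financial account: acquisition of a foreign subsidiary by a resident firm (outward FDI) 625.62, foreign purchases of equities on the domestic stock exchange 315.56, foreign purchases of domestic corporate bonds 1109.99.)

-3227.91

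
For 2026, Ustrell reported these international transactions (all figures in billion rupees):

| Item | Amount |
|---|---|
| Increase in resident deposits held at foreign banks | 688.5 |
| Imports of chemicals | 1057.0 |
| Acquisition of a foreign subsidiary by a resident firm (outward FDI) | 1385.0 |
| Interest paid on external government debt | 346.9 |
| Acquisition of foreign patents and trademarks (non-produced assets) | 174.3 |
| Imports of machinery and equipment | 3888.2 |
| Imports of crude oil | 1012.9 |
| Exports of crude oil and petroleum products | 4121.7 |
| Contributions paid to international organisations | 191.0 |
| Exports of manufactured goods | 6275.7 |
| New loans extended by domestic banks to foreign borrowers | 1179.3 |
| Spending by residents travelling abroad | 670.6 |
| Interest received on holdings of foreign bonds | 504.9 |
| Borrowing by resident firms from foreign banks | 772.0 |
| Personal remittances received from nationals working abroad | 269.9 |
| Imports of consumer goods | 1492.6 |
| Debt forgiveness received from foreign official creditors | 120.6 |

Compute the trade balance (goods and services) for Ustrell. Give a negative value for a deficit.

2276.1

Goods: -1492.6 - 3888.2 + 6275.7 - 1012.9 + 4121.7 - 1057.0 = 2946.7
Services: -670.6
Trade balance = 2946.7 + (-670.6) = 2276.1
(Excluded from the trade balance — financial account: increase in resident deposits held at foreign banks 688.5, acquisition of a foreign subsidiary by a resident firm (outward FDI) 1385.0, new loans extended by domestic banks to foreign borrowers 1179.3, borrowing by resident firms from foreign banks 772.0; primary income: interest paid on external government debt 346.9, interest received on holdings of foreign bonds 504.9; capital account: acquisition of foreign patents and trademarks (non-produced assets) 174.3, debt forgiveness received from foreign official creditors 120.6; secondary income: contributions paid to international organisations 191.0, personal remittances received from nationals working abroad 269.9.)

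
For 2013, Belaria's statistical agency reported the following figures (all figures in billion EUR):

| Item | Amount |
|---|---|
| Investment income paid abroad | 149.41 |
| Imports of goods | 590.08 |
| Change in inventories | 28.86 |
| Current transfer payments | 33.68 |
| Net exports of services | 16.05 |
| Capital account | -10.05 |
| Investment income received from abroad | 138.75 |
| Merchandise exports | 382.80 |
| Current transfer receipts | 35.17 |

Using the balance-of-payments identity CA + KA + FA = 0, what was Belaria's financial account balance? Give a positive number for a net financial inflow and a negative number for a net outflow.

210.45

Goods balance = 382.80 - 590.08 = -207.28
Services balance = 16.05
Trade balance (goods + services) = -207.28 + 16.05 = -191.23
Net primary income = 138.75 - 149.41 = -10.66
Net secondary income = 35.17 - 33.68 = 1.49
Current account = -191.23 + (-10.66) + 1.49 = -200.40
Financial account = -(-200.40 + (-10.05)) = 210.45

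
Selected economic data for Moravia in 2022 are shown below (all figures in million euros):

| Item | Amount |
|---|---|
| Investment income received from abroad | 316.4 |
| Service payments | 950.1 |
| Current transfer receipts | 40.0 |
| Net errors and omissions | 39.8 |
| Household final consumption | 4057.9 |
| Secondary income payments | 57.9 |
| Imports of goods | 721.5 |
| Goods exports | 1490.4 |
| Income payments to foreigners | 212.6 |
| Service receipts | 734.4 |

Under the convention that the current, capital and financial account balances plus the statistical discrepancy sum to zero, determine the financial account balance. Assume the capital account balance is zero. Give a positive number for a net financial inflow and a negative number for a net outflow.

-678.9

Goods balance = 1490.4 - 721.5 = 768.9
Services balance = 734.4 - 950.1 = -215.7
Trade balance (goods + services) = 768.9 + (-215.7) = 553.2
Net primary income = 316.4 - 212.6 = 103.8
Net secondary income = 40.0 - 57.9 = -17.9
Current account = 553.2 + 103.8 + (-17.9) = 639.1
Financial account = -(639.1 + 39.8) = -678.9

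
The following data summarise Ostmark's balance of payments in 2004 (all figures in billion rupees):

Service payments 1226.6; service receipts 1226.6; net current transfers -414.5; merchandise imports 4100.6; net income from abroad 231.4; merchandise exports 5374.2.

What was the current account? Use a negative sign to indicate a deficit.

Goods balance = 5374.2 - 4100.6 = 1273.6
Services balance = 1226.6 - 1226.6 = 0.0
Trade balance (goods + services) = 1273.6 + 0.0 = 1273.6
Net primary income = 231.4
Net secondary income = -414.5
Current account = 1273.6 + 231.4 + (-414.5) = 1090.5

1090.5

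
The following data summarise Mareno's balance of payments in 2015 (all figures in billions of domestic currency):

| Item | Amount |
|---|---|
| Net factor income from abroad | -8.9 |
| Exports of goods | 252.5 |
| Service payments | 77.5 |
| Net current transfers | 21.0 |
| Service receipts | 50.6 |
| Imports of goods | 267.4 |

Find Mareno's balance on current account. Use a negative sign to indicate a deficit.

Goods balance = 252.5 - 267.4 = -14.9
Services balance = 50.6 - 77.5 = -26.9
Trade balance (goods + services) = -14.9 + (-26.9) = -41.8
Net primary income = -8.9
Net secondary income = 21.0
Current account = -41.8 + (-8.9) + 21.0 = -29.7

-29.7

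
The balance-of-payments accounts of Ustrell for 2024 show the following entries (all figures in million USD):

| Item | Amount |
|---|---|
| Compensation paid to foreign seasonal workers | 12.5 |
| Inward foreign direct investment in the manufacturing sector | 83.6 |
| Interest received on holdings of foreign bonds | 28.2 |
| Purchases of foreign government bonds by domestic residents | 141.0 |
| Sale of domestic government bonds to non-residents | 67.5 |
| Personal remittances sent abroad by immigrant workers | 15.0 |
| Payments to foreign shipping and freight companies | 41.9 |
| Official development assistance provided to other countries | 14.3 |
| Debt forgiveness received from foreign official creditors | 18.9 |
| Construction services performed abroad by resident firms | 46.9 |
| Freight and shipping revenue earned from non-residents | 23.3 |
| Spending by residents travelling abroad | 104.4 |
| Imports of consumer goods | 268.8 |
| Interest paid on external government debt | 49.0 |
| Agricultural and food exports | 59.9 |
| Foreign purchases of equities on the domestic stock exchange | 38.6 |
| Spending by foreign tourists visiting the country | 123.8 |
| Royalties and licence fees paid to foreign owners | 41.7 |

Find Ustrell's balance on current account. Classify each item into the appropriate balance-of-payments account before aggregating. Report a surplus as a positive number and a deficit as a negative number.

Goods: -268.8 + 59.9 = -208.9
Services: -41.7 + 46.9 + 23.3 + 123.8 - 104.4 - 41.9 = 6.0
Primary income: -49.0 - 12.5 + 28.2 = -33.3
Secondary income: -14.3 - 15.0 = -29.3
Current account = (-208.9) + 6.0 + (-33.3) + (-29.3) = -265.5
(Excluded from the current account — financial account: inward foreign direct investment in the manufacturing sector 83.6, purchases of foreign government bonds by domestic residents 141.0, sale of domestic government bonds to non-residents 67.5, foreign purchases of equities on the domestic stock exchange 38.6; capital account: debt forgiveness received from foreign official creditors 18.9.)

-265.5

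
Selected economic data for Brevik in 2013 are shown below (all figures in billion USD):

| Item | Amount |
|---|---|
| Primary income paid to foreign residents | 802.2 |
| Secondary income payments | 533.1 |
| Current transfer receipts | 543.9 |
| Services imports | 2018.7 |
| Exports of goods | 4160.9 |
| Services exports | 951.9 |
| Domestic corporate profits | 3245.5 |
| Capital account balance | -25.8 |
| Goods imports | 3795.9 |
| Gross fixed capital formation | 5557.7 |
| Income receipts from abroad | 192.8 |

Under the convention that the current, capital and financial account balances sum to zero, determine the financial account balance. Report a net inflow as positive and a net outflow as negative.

1326.2

Goods balance = 4160.9 - 3795.9 = 365.0
Services balance = 951.9 - 2018.7 = -1066.8
Trade balance (goods + services) = 365.0 + (-1066.8) = -701.8
Net primary income = 192.8 - 802.2 = -609.4
Net secondary income = 543.9 - 533.1 = 10.8
Current account = -701.8 + (-609.4) + 10.8 = -1300.4
Financial account = -(-1300.4 + (-25.8)) = 1326.2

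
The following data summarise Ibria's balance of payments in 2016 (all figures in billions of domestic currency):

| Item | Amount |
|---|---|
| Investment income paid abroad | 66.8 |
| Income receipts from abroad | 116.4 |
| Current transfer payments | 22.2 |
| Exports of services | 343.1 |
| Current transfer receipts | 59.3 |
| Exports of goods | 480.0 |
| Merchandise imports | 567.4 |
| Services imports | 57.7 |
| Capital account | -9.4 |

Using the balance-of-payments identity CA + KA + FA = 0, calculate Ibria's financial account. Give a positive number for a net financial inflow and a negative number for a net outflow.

-275.3

Goods balance = 480.0 - 567.4 = -87.4
Services balance = 343.1 - 57.7 = 285.4
Trade balance (goods + services) = -87.4 + 285.4 = 198.0
Net primary income = 116.4 - 66.8 = 49.6
Net secondary income = 59.3 - 22.2 = 37.1
Current account = 198.0 + 49.6 + 37.1 = 284.7
Financial account = -(284.7 + (-9.4)) = -275.3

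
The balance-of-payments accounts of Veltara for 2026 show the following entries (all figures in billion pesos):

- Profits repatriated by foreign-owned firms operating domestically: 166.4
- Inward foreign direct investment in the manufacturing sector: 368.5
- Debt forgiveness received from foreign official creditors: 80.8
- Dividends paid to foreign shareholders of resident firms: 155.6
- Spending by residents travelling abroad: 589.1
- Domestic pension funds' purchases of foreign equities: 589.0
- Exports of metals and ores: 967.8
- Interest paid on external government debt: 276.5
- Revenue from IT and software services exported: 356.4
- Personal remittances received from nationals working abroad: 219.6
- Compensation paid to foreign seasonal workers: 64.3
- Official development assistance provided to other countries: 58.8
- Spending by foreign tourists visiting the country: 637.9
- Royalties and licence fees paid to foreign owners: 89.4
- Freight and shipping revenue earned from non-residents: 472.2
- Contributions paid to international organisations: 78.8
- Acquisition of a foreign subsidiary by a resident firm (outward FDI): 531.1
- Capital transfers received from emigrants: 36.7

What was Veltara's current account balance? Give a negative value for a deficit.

Goods: 967.8
Services: -589.1 - 89.4 + 356.4 + 472.2 + 637.9 = 788.0
Primary income: -64.3 - 276.5 - 166.4 - 155.6 = -662.8
Secondary income: -58.8 - 78.8 + 219.6 = 82.0
Current account = 967.8 + 788.0 + (-662.8) + 82.0 = 1175.0
(Excluded from the current account — financial account: inward foreign direct investment in the manufacturing sector 368.5, domestic pension funds' purchases of foreign equities 589.0, acquisition of a foreign subsidiary by a resident firm (outward FDI) 531.1; capital account: debt forgiveness received from foreign official creditors 80.8, capital transfers received from emigrants 36.7.)

1175.0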